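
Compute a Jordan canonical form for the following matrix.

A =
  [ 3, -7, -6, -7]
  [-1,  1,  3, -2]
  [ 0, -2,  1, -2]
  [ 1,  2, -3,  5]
J_1(1) ⊕ J_3(3)

The characteristic polynomial is
  det(x·I − A) = x^4 - 10*x^3 + 36*x^2 - 54*x + 27 = (x - 3)^3*(x - 1)

Eigenvalues and multiplicities (the geometric multiplicity of λ is n − rank(A − λI), which equals the number of Jordan blocks for λ):
  λ = 1: algebraic multiplicity = 1, geometric multiplicity = 1
  λ = 3: algebraic multiplicity = 3, geometric multiplicity = 1

Determining the block sizes for each eigenvalue:
  λ = 1: one block (gm = 1), so the single block has size am = 1 → block sizes [1]
  λ = 3: one block (gm = 1), so the single block has size am = 3 → block sizes [3]

Assembling the blocks gives a Jordan form
J =
  [1, 0, 0, 0]
  [0, 3, 1, 0]
  [0, 0, 3, 1]
  [0, 0, 0, 3]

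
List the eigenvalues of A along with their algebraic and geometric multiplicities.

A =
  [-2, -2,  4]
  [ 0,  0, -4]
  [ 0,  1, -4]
λ = -2: alg = 3, geom = 2

Step 1 — factor the characteristic polynomial to read off the algebraic multiplicities:
  χ_A(x) = (x + 2)^3

Step 2 — compute geometric multiplicities via the rank-nullity identity g(λ) = n − rank(A − λI):
  rank(A − (-2)·I) = 1, so dim ker(A − (-2)·I) = n − 1 = 2

Summary:
  λ = -2: algebraic multiplicity = 3, geometric multiplicity = 2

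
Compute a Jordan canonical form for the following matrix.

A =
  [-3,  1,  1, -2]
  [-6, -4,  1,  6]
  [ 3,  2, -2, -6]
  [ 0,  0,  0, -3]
J_3(-3) ⊕ J_1(-3)

The characteristic polynomial is
  det(x·I − A) = x^4 + 12*x^3 + 54*x^2 + 108*x + 81 = (x + 3)^4

Eigenvalues and multiplicities (the geometric multiplicity of λ is n − rank(A − λI), which equals the number of Jordan blocks for λ):
  λ = -3: algebraic multiplicity = 4, geometric multiplicity = 2

Determining the block sizes for each eigenvalue:
  λ = -3: with am = 4 and gm = 2, the partition is not yet determined (e.g. several partitions of 4 into 2 parts exist). Let N = A − (-3)·I. Computing rank(N^1) = 2, rank(N^2) = 1, rank(N^3) = 0; the number of blocks of size ≥ j is rank(N^{j−1}) − rank(N^j), giving [2, 1, 1]. So we have 1 block(s) of size 3, 1 block(s) of size 1 → block sizes [3, 1]

Assembling the blocks gives a Jordan form
J =
  [-3,  1,  0,  0]
  [ 0, -3,  1,  0]
  [ 0,  0, -3,  0]
  [ 0,  0,  0, -3]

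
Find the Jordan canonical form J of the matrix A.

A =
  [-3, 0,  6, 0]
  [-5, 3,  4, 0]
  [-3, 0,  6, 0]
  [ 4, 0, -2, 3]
J_1(0) ⊕ J_2(3) ⊕ J_1(3)

The characteristic polynomial is
  det(x·I − A) = x^4 - 9*x^3 + 27*x^2 - 27*x = x*(x - 3)^3

Eigenvalues and multiplicities (the geometric multiplicity of λ is n − rank(A − λI), which equals the number of Jordan blocks for λ):
  λ = 0: algebraic multiplicity = 1, geometric multiplicity = 1
  λ = 3: algebraic multiplicity = 3, geometric multiplicity = 2

Determining the block sizes for each eigenvalue:
  λ = 0: one block (gm = 1), so the single block has size am = 1 → block sizes [1]
  λ = 3: 2 blocks summing to 3 forces exactly one block of size 2 and the rest size 1 → block sizes [2, 1]

Assembling the blocks gives a Jordan form
J =
  [0, 0, 0, 0]
  [0, 3, 1, 0]
  [0, 0, 3, 0]
  [0, 0, 0, 3]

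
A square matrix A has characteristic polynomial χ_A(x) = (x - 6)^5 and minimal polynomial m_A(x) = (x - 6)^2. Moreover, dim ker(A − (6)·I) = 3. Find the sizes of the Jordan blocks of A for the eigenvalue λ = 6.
Block sizes for λ = 6: [2, 2, 1]

Step 1 — from the characteristic polynomial, algebraic multiplicity of λ = 6 is 5. From dim ker(A − (6)·I) = 3, there are exactly 3 Jordan blocks for λ = 6.
Step 2 — from the minimal polynomial, the factor (x − 6)^2 tells us the largest block for λ = 6 has size 2.
Step 3 — with total size 5, 3 blocks, and largest block 2, the block sizes (in nonincreasing order) are [2, 2, 1].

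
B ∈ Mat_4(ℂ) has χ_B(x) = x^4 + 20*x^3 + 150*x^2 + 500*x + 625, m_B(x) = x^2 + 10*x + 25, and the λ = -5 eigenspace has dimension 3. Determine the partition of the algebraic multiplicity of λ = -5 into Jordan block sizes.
Block sizes for λ = -5: [2, 1, 1]

Step 1 — from the characteristic polynomial, algebraic multiplicity of λ = -5 is 4. From dim ker(B − (-5)·I) = 3, there are exactly 3 Jordan blocks for λ = -5.
Step 2 — from the minimal polynomial, the factor (x + 5)^2 tells us the largest block for λ = -5 has size 2.
Step 3 — with total size 4, 3 blocks, and largest block 2, the block sizes (in nonincreasing order) are [2, 1, 1].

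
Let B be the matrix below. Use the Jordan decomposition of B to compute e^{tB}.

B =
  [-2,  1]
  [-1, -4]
e^{tB} =
  [t*exp(-3*t) + exp(-3*t), t*exp(-3*t)]
  [-t*exp(-3*t), -t*exp(-3*t) + exp(-3*t)]

Strategy: write B = P · J · P⁻¹ where J is a Jordan canonical form, so e^{tB} = P · e^{tJ} · P⁻¹, and e^{tJ} can be computed block-by-block.

B has Jordan form
J =
  [-3,  1]
  [ 0, -3]
(up to reordering of blocks).

Per-block formulas:
  For a 2×2 Jordan block J_2(-3): exp(t · J_2(-3)) = e^(-3t)·(I + t·N), where N is the 2×2 nilpotent shift.

After assembling e^{tJ} and conjugating by P, we get:

e^{tB} =
  [t*exp(-3*t) + exp(-3*t), t*exp(-3*t)]
  [-t*exp(-3*t), -t*exp(-3*t) + exp(-3*t)]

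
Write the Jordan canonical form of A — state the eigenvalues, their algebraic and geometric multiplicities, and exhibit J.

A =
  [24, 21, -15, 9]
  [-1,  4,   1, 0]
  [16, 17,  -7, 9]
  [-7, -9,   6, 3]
J_2(6) ⊕ J_2(6)

The characteristic polynomial is
  det(x·I − A) = x^4 - 24*x^3 + 216*x^2 - 864*x + 1296 = (x - 6)^4

Eigenvalues and multiplicities (the geometric multiplicity of λ is n − rank(A − λI), which equals the number of Jordan blocks for λ):
  λ = 6: algebraic multiplicity = 4, geometric multiplicity = 2

Determining the block sizes for each eigenvalue:
  λ = 6: with am = 4 and gm = 2, the partition is not yet determined (e.g. several partitions of 4 into 2 parts exist). Let N = A − (6)·I. Computing rank(N^1) = 2, rank(N^2) = 0; the number of blocks of size ≥ j is rank(N^{j−1}) − rank(N^j), giving [2, 2]. So we have 2 block(s) of size 2 → block sizes [2, 2]

Assembling the blocks gives a Jordan form
J =
  [6, 1, 0, 0]
  [0, 6, 0, 0]
  [0, 0, 6, 1]
  [0, 0, 0, 6]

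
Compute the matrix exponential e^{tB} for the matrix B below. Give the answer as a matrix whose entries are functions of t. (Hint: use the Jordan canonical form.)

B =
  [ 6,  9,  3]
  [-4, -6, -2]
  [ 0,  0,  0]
e^{tB} =
  [6*t + 1, 9*t, 3*t]
  [-4*t, 1 - 6*t, -2*t]
  [0, 0, 1]

Strategy: write B = P · J · P⁻¹ where J is a Jordan canonical form, so e^{tB} = P · e^{tJ} · P⁻¹, and e^{tJ} can be computed block-by-block.

B has Jordan form
J =
  [0, 1, 0]
  [0, 0, 0]
  [0, 0, 0]
(up to reordering of blocks).

Per-block formulas:
  For a 2×2 Jordan block J_2(0): exp(t · J_2(0)) = e^(0t)·(I + t·N), where N is the 2×2 nilpotent shift.
  For a 1×1 block at λ = 0: exp(t · [0]) = [e^(0t)].

After assembling e^{tJ} and conjugating by P, we get:

e^{tB} =
  [6*t + 1, 9*t, 3*t]
  [-4*t, 1 - 6*t, -2*t]
  [0, 0, 1]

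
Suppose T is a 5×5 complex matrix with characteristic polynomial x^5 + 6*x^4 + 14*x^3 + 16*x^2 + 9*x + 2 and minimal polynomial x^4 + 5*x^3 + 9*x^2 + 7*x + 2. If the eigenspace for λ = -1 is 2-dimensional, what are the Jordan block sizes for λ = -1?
Block sizes for λ = -1: [3, 1]

Step 1 — from the characteristic polynomial, algebraic multiplicity of λ = -1 is 4. From dim ker(T − (-1)·I) = 2, there are exactly 2 Jordan blocks for λ = -1.
Step 2 — from the minimal polynomial, the factor (x + 1)^3 tells us the largest block for λ = -1 has size 3.
Step 3 — with total size 4, 2 blocks, and largest block 3, the block sizes (in nonincreasing order) are [3, 1].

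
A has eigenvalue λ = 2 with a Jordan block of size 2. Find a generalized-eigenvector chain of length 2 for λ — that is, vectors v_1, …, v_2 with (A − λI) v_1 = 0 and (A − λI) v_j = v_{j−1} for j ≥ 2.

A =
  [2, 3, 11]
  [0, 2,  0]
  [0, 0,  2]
A Jordan chain for λ = 2 of length 2:
v_1 = (3, 0, 0)ᵀ
v_2 = (0, 1, 0)ᵀ

Let N = A − (2)·I. We want v_2 with N^2 v_2 = 0 but N^1 v_2 ≠ 0; then v_{j-1} := N · v_j for j = 2, …, 2.

Pick v_2 = (0, 1, 0)ᵀ.
Then v_1 = N · v_2 = (3, 0, 0)ᵀ.

Sanity check: (A − (2)·I) v_1 = (0, 0, 0)ᵀ = 0. ✓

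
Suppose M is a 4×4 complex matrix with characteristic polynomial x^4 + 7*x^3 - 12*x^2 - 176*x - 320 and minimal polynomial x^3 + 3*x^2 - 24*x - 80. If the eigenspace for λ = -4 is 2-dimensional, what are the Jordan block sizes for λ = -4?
Block sizes for λ = -4: [2, 1]

Step 1 — from the characteristic polynomial, algebraic multiplicity of λ = -4 is 3. From dim ker(M − (-4)·I) = 2, there are exactly 2 Jordan blocks for λ = -4.
Step 2 — from the minimal polynomial, the factor (x + 4)^2 tells us the largest block for λ = -4 has size 2.
Step 3 — with total size 3, 2 blocks, and largest block 2, the block sizes (in nonincreasing order) are [2, 1].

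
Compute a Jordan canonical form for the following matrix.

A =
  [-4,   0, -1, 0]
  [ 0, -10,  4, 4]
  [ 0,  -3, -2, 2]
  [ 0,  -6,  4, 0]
J_3(-4) ⊕ J_1(-4)

The characteristic polynomial is
  det(x·I − A) = x^4 + 16*x^3 + 96*x^2 + 256*x + 256 = (x + 4)^4

Eigenvalues and multiplicities (the geometric multiplicity of λ is n − rank(A − λI), which equals the number of Jordan blocks for λ):
  λ = -4: algebraic multiplicity = 4, geometric multiplicity = 2

Determining the block sizes for each eigenvalue:
  λ = -4: with am = 4 and gm = 2, the partition is not yet determined (e.g. several partitions of 4 into 2 parts exist). Let N = A − (-4)·I. Computing rank(N^1) = 2, rank(N^2) = 1, rank(N^3) = 0; the number of blocks of size ≥ j is rank(N^{j−1}) − rank(N^j), giving [2, 1, 1]. So we have 1 block(s) of size 3, 1 block(s) of size 1 → block sizes [3, 1]

Assembling the blocks gives a Jordan form
J =
  [-4,  1,  0,  0]
  [ 0, -4,  1,  0]
  [ 0,  0, -4,  0]
  [ 0,  0,  0, -4]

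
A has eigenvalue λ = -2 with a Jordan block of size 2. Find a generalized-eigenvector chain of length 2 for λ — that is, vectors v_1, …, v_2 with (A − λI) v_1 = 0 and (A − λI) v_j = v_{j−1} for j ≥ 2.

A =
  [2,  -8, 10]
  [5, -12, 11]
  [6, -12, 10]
A Jordan chain for λ = -2 of length 2:
v_1 = (-2, -1, 0)ᵀ
v_2 = (2, 0, -1)ᵀ

Let N = A − (-2)·I. We want v_2 with N^2 v_2 = 0 but N^1 v_2 ≠ 0; then v_{j-1} := N · v_j for j = 2, …, 2.

Pick v_2 = (2, 0, -1)ᵀ.
Then v_1 = N · v_2 = (-2, -1, 0)ᵀ.

Sanity check: (A − (-2)·I) v_1 = (0, 0, 0)ᵀ = 0. ✓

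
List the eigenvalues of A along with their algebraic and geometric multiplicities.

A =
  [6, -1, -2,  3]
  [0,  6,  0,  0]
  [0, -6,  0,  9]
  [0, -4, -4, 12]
λ = 6: alg = 4, geom = 2

Step 1 — factor the characteristic polynomial to read off the algebraic multiplicities:
  χ_A(x) = (x - 6)^4

Step 2 — compute geometric multiplicities via the rank-nullity identity g(λ) = n − rank(A − λI):
  rank(A − (6)·I) = 2, so dim ker(A − (6)·I) = n − 2 = 2

Summary:
  λ = 6: algebraic multiplicity = 4, geometric multiplicity = 2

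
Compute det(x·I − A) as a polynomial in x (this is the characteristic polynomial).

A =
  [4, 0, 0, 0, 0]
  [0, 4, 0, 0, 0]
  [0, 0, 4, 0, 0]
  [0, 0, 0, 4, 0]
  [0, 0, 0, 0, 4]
x^5 - 20*x^4 + 160*x^3 - 640*x^2 + 1280*x - 1024

Expanding det(x·I − A) (e.g. by cofactor expansion or by noting that A is similar to its Jordan form J, which has the same characteristic polynomial as A) gives
  χ_A(x) = x^5 - 20*x^4 + 160*x^3 - 640*x^2 + 1280*x - 1024
which factors as (x - 4)^5. The eigenvalues (with algebraic multiplicities) are λ = 4 with multiplicity 5.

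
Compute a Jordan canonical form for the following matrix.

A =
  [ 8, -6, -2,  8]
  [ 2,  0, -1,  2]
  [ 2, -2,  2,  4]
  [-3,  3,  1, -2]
J_3(2) ⊕ J_1(2)

The characteristic polynomial is
  det(x·I − A) = x^4 - 8*x^3 + 24*x^2 - 32*x + 16 = (x - 2)^4

Eigenvalues and multiplicities (the geometric multiplicity of λ is n − rank(A − λI), which equals the number of Jordan blocks for λ):
  λ = 2: algebraic multiplicity = 4, geometric multiplicity = 2

Determining the block sizes for each eigenvalue:
  λ = 2: with am = 4 and gm = 2, the partition is not yet determined (e.g. several partitions of 4 into 2 parts exist). Let N = A − (2)·I. Computing rank(N^1) = 2, rank(N^2) = 1, rank(N^3) = 0; the number of blocks of size ≥ j is rank(N^{j−1}) − rank(N^j), giving [2, 1, 1]. So we have 1 block(s) of size 3, 1 block(s) of size 1 → block sizes [3, 1]

Assembling the blocks gives a Jordan form
J =
  [2, 1, 0, 0]
  [0, 2, 1, 0]
  [0, 0, 2, 0]
  [0, 0, 0, 2]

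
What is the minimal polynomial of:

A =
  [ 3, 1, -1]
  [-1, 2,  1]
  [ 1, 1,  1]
x^3 - 6*x^2 + 12*x - 8

The characteristic polynomial is χ_A(x) = (x - 2)^3, so the eigenvalues are known. The minimal polynomial is
  m_A(x) = Π_λ (x − λ)^{k_λ}
where k_λ is the size of the *largest* Jordan block for λ (equivalently, the smallest k with (A − λI)^k v = 0 for every generalised eigenvector v of λ).

  λ = 2: largest Jordan block has size 3, contributing (x − 2)^3

So m_A(x) = (x - 2)^3 = x^3 - 6*x^2 + 12*x - 8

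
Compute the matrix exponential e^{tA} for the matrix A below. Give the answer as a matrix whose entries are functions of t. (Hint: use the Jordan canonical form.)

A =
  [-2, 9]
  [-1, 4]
e^{tA} =
  [-3*t*exp(t) + exp(t), 9*t*exp(t)]
  [-t*exp(t), 3*t*exp(t) + exp(t)]

Strategy: write A = P · J · P⁻¹ where J is a Jordan canonical form, so e^{tA} = P · e^{tJ} · P⁻¹, and e^{tJ} can be computed block-by-block.

A has Jordan form
J =
  [1, 1]
  [0, 1]
(up to reordering of blocks).

Per-block formulas:
  For a 2×2 Jordan block J_2(1): exp(t · J_2(1)) = e^(1t)·(I + t·N), where N is the 2×2 nilpotent shift.

After assembling e^{tJ} and conjugating by P, we get:

e^{tA} =
  [-3*t*exp(t) + exp(t), 9*t*exp(t)]
  [-t*exp(t), 3*t*exp(t) + exp(t)]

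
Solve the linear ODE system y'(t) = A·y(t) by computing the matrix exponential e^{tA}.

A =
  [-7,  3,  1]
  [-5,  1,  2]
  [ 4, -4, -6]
e^{tA} =
  [-t^2*exp(-4*t) - 3*t*exp(-4*t) + exp(-4*t), t^2*exp(-4*t) + 3*t*exp(-4*t), t^2*exp(-4*t)/2 + t*exp(-4*t)]
  [-t^2*exp(-4*t) - 5*t*exp(-4*t), t^2*exp(-4*t) + 5*t*exp(-4*t) + exp(-4*t), t^2*exp(-4*t)/2 + 2*t*exp(-4*t)]
  [4*t*exp(-4*t), -4*t*exp(-4*t), -2*t*exp(-4*t) + exp(-4*t)]

Strategy: write A = P · J · P⁻¹ where J is a Jordan canonical form, so e^{tA} = P · e^{tJ} · P⁻¹, and e^{tJ} can be computed block-by-block.

A has Jordan form
J =
  [-4,  1,  0]
  [ 0, -4,  1]
  [ 0,  0, -4]
(up to reordering of blocks).

Per-block formulas:
  For a 3×3 Jordan block J_3(-4): exp(t · J_3(-4)) = e^(-4t)·(I + t·N + (t^2/2)·N^2), where N is the 3×3 nilpotent shift.

After assembling e^{tJ} and conjugating by P, we get:

e^{tA} =
  [-t^2*exp(-4*t) - 3*t*exp(-4*t) + exp(-4*t), t^2*exp(-4*t) + 3*t*exp(-4*t), t^2*exp(-4*t)/2 + t*exp(-4*t)]
  [-t^2*exp(-4*t) - 5*t*exp(-4*t), t^2*exp(-4*t) + 5*t*exp(-4*t) + exp(-4*t), t^2*exp(-4*t)/2 + 2*t*exp(-4*t)]
  [4*t*exp(-4*t), -4*t*exp(-4*t), -2*t*exp(-4*t) + exp(-4*t)]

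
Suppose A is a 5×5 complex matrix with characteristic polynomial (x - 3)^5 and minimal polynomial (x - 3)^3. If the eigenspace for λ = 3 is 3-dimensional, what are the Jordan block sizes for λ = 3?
Block sizes for λ = 3: [3, 1, 1]

Step 1 — from the characteristic polynomial, algebraic multiplicity of λ = 3 is 5. From dim ker(A − (3)·I) = 3, there are exactly 3 Jordan blocks for λ = 3.
Step 2 — from the minimal polynomial, the factor (x − 3)^3 tells us the largest block for λ = 3 has size 3.
Step 3 — with total size 5, 3 blocks, and largest block 3, the block sizes (in nonincreasing order) are [3, 1, 1].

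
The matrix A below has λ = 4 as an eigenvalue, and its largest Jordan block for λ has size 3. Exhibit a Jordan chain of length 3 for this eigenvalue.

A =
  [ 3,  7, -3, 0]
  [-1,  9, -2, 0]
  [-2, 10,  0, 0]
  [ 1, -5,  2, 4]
A Jordan chain for λ = 4 of length 3:
v_1 = (-2, -2, -4, 2)ᵀ
v_2 = (7, 5, 10, -5)ᵀ
v_3 = (0, 1, 0, 0)ᵀ

Let N = A − (4)·I. We want v_3 with N^3 v_3 = 0 but N^2 v_3 ≠ 0; then v_{j-1} := N · v_j for j = 3, …, 2.

Pick v_3 = (0, 1, 0, 0)ᵀ.
Then v_2 = N · v_3 = (7, 5, 10, -5)ᵀ.
Then v_1 = N · v_2 = (-2, -2, -4, 2)ᵀ.

Sanity check: (A − (4)·I) v_1 = (0, 0, 0, 0)ᵀ = 0. ✓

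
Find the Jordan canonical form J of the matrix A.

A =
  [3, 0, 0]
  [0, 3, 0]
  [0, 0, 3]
J_1(3) ⊕ J_1(3) ⊕ J_1(3)

The characteristic polynomial is
  det(x·I − A) = x^3 - 9*x^2 + 27*x - 27 = (x - 3)^3

Eigenvalues and multiplicities (the geometric multiplicity of λ is n − rank(A − λI), which equals the number of Jordan blocks for λ):
  λ = 3: algebraic multiplicity = 3, geometric multiplicity = 3

Determining the block sizes for each eigenvalue:
  λ = 3: gm = am = 3, so every block has size 1 → block sizes [1, 1, 1]

Assembling the blocks gives a Jordan form
J =
  [3, 0, 0]
  [0, 3, 0]
  [0, 0, 3]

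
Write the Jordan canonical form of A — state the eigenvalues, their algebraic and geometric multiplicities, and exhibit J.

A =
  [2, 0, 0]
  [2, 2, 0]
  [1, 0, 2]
J_2(2) ⊕ J_1(2)

The characteristic polynomial is
  det(x·I − A) = x^3 - 6*x^2 + 12*x - 8 = (x - 2)^3

Eigenvalues and multiplicities (the geometric multiplicity of λ is n − rank(A − λI), which equals the number of Jordan blocks for λ):
  λ = 2: algebraic multiplicity = 3, geometric multiplicity = 2

Determining the block sizes for each eigenvalue:
  λ = 2: 2 blocks summing to 3 forces exactly one block of size 2 and the rest size 1 → block sizes [2, 1]

Assembling the blocks gives a Jordan form
J =
  [2, 1, 0]
  [0, 2, 0]
  [0, 0, 2]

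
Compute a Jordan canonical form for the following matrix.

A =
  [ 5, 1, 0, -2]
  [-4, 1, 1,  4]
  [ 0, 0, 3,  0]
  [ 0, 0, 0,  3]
J_3(3) ⊕ J_1(3)

The characteristic polynomial is
  det(x·I − A) = x^4 - 12*x^3 + 54*x^2 - 108*x + 81 = (x - 3)^4

Eigenvalues and multiplicities (the geometric multiplicity of λ is n − rank(A − λI), which equals the number of Jordan blocks for λ):
  λ = 3: algebraic multiplicity = 4, geometric multiplicity = 2

Determining the block sizes for each eigenvalue:
  λ = 3: with am = 4 and gm = 2, the partition is not yet determined (e.g. several partitions of 4 into 2 parts exist). Let N = A − (3)·I. Computing rank(N^1) = 2, rank(N^2) = 1, rank(N^3) = 0; the number of blocks of size ≥ j is rank(N^{j−1}) − rank(N^j), giving [2, 1, 1]. So we have 1 block(s) of size 3, 1 block(s) of size 1 → block sizes [3, 1]

Assembling the blocks gives a Jordan form
J =
  [3, 1, 0, 0]
  [0, 3, 1, 0]
  [0, 0, 3, 0]
  [0, 0, 0, 3]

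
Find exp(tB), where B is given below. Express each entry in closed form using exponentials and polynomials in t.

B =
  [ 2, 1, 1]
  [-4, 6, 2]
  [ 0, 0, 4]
e^{tB} =
  [-2*t*exp(4*t) + exp(4*t), t*exp(4*t), t*exp(4*t)]
  [-4*t*exp(4*t), 2*t*exp(4*t) + exp(4*t), 2*t*exp(4*t)]
  [0, 0, exp(4*t)]

Strategy: write B = P · J · P⁻¹ where J is a Jordan canonical form, so e^{tB} = P · e^{tJ} · P⁻¹, and e^{tJ} can be computed block-by-block.

B has Jordan form
J =
  [4, 1, 0]
  [0, 4, 0]
  [0, 0, 4]
(up to reordering of blocks).

Per-block formulas:
  For a 1×1 block at λ = 4: exp(t · [4]) = [e^(4t)].
  For a 2×2 Jordan block J_2(4): exp(t · J_2(4)) = e^(4t)·(I + t·N), where N is the 2×2 nilpotent shift.

After assembling e^{tJ} and conjugating by P, we get:

e^{tB} =
  [-2*t*exp(4*t) + exp(4*t), t*exp(4*t), t*exp(4*t)]
  [-4*t*exp(4*t), 2*t*exp(4*t) + exp(4*t), 2*t*exp(4*t)]
  [0, 0, exp(4*t)]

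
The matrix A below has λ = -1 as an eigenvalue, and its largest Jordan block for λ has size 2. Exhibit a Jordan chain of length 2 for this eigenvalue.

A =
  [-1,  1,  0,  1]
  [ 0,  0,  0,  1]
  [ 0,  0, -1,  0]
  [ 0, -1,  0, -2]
A Jordan chain for λ = -1 of length 2:
v_1 = (1, 1, 0, -1)ᵀ
v_2 = (0, 1, 0, 0)ᵀ

Let N = A − (-1)·I. We want v_2 with N^2 v_2 = 0 but N^1 v_2 ≠ 0; then v_{j-1} := N · v_j for j = 2, …, 2.

Pick v_2 = (0, 1, 0, 0)ᵀ.
Then v_1 = N · v_2 = (1, 1, 0, -1)ᵀ.

Sanity check: (A − (-1)·I) v_1 = (0, 0, 0, 0)ᵀ = 0. ✓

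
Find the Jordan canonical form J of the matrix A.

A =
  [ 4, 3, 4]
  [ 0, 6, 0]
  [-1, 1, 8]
J_3(6)

The characteristic polynomial is
  det(x·I − A) = x^3 - 18*x^2 + 108*x - 216 = (x - 6)^3

Eigenvalues and multiplicities (the geometric multiplicity of λ is n − rank(A − λI), which equals the number of Jordan blocks for λ):
  λ = 6: algebraic multiplicity = 3, geometric multiplicity = 1

Determining the block sizes for each eigenvalue:
  λ = 6: one block (gm = 1), so the single block has size am = 3 → block sizes [3]

Assembling the blocks gives a Jordan form
J =
  [6, 1, 0]
  [0, 6, 1]
  [0, 0, 6]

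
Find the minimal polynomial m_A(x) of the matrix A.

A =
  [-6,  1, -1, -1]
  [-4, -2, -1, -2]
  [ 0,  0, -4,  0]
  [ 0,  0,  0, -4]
x^3 + 12*x^2 + 48*x + 64

The characteristic polynomial is χ_A(x) = (x + 4)^4, so the eigenvalues are known. The minimal polynomial is
  m_A(x) = Π_λ (x − λ)^{k_λ}
where k_λ is the size of the *largest* Jordan block for λ (equivalently, the smallest k with (A − λI)^k v = 0 for every generalised eigenvector v of λ).

  λ = -4: largest Jordan block has size 3, contributing (x + 4)^3

So m_A(x) = (x + 4)^3 = x^3 + 12*x^2 + 48*x + 64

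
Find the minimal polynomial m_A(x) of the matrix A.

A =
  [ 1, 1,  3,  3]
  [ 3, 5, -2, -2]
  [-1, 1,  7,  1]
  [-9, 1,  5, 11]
x^3 - 18*x^2 + 108*x - 216

The characteristic polynomial is χ_A(x) = (x - 6)^4, so the eigenvalues are known. The minimal polynomial is
  m_A(x) = Π_λ (x − λ)^{k_λ}
where k_λ is the size of the *largest* Jordan block for λ (equivalently, the smallest k with (A − λI)^k v = 0 for every generalised eigenvector v of λ).

  λ = 6: largest Jordan block has size 3, contributing (x − 6)^3

So m_A(x) = (x - 6)^3 = x^3 - 18*x^2 + 108*x - 216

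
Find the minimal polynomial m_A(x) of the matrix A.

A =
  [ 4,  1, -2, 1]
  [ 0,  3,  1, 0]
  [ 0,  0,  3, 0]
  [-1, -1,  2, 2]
x^3 - 9*x^2 + 27*x - 27

The characteristic polynomial is χ_A(x) = (x - 3)^4, so the eigenvalues are known. The minimal polynomial is
  m_A(x) = Π_λ (x − λ)^{k_λ}
where k_λ is the size of the *largest* Jordan block for λ (equivalently, the smallest k with (A − λI)^k v = 0 for every generalised eigenvector v of λ).

  λ = 3: largest Jordan block has size 3, contributing (x − 3)^3

So m_A(x) = (x - 3)^3 = x^3 - 9*x^2 + 27*x - 27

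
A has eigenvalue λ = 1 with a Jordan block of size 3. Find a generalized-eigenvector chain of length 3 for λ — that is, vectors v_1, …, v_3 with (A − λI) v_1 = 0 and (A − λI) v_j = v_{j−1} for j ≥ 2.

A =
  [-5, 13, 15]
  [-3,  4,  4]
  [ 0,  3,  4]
A Jordan chain for λ = 1 of length 3:
v_1 = (-3, 9, -9)ᵀ
v_2 = (-6, -3, 0)ᵀ
v_3 = (1, 0, 0)ᵀ

Let N = A − (1)·I. We want v_3 with N^3 v_3 = 0 but N^2 v_3 ≠ 0; then v_{j-1} := N · v_j for j = 3, …, 2.

Pick v_3 = (1, 0, 0)ᵀ.
Then v_2 = N · v_3 = (-6, -3, 0)ᵀ.
Then v_1 = N · v_2 = (-3, 9, -9)ᵀ.

Sanity check: (A − (1)·I) v_1 = (0, 0, 0)ᵀ = 0. ✓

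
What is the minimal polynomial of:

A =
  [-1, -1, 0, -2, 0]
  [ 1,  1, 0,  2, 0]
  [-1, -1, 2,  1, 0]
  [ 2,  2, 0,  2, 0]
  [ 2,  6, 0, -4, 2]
x^4 - 4*x^3 + 4*x^2

The characteristic polynomial is χ_A(x) = x^2*(x - 2)^3, so the eigenvalues are known. The minimal polynomial is
  m_A(x) = Π_λ (x − λ)^{k_λ}
where k_λ is the size of the *largest* Jordan block for λ (equivalently, the smallest k with (A − λI)^k v = 0 for every generalised eigenvector v of λ).

  λ = 0: largest Jordan block has size 2, contributing (x − 0)^2
  λ = 2: largest Jordan block has size 2, contributing (x − 2)^2

So m_A(x) = x^2*(x - 2)^2 = x^4 - 4*x^3 + 4*x^2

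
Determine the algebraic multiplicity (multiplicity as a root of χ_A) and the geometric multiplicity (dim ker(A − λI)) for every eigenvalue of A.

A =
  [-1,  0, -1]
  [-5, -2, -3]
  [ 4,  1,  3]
λ = 0: alg = 3, geom = 1

Step 1 — factor the characteristic polynomial to read off the algebraic multiplicities:
  χ_A(x) = x^3

Step 2 — compute geometric multiplicities via the rank-nullity identity g(λ) = n − rank(A − λI):
  rank(A − (0)·I) = 2, so dim ker(A − (0)·I) = n − 2 = 1

Summary:
  λ = 0: algebraic multiplicity = 3, geometric multiplicity = 1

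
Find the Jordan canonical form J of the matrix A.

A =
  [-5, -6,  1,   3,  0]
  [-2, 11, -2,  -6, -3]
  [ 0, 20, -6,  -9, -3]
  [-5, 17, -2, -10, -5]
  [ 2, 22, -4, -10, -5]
J_3(-3) ⊕ J_2(-3)

The characteristic polynomial is
  det(x·I − A) = x^5 + 15*x^4 + 90*x^3 + 270*x^2 + 405*x + 243 = (x + 3)^5

Eigenvalues and multiplicities (the geometric multiplicity of λ is n − rank(A − λI), which equals the number of Jordan blocks for λ):
  λ = -3: algebraic multiplicity = 5, geometric multiplicity = 2

Determining the block sizes for each eigenvalue:
  λ = -3: with am = 5 and gm = 2, the partition is not yet determined (e.g. several partitions of 5 into 2 parts exist). Let N = A − (-3)·I. Computing rank(N^1) = 3, rank(N^2) = 1, rank(N^3) = 0; the number of blocks of size ≥ j is rank(N^{j−1}) − rank(N^j), giving [2, 2, 1]. So we have 1 block(s) of size 3, 1 block(s) of size 2 → block sizes [3, 2]

Assembling the blocks gives a Jordan form
J =
  [-3,  1,  0,  0,  0]
  [ 0, -3,  1,  0,  0]
  [ 0,  0, -3,  0,  0]
  [ 0,  0,  0, -3,  1]
  [ 0,  0,  0,  0, -3]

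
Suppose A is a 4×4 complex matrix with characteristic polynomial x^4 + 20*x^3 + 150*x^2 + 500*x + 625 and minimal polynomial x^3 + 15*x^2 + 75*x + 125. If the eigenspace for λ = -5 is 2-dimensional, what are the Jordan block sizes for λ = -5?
Block sizes for λ = -5: [3, 1]

Step 1 — from the characteristic polynomial, algebraic multiplicity of λ = -5 is 4. From dim ker(A − (-5)·I) = 2, there are exactly 2 Jordan blocks for λ = -5.
Step 2 — from the minimal polynomial, the factor (x + 5)^3 tells us the largest block for λ = -5 has size 3.
Step 3 — with total size 4, 2 blocks, and largest block 3, the block sizes (in nonincreasing order) are [3, 1].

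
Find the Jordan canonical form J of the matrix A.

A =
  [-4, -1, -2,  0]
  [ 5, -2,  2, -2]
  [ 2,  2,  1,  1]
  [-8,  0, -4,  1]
J_2(-1) ⊕ J_2(-1)

The characteristic polynomial is
  det(x·I − A) = x^4 + 4*x^3 + 6*x^2 + 4*x + 1 = (x + 1)^4

Eigenvalues and multiplicities (the geometric multiplicity of λ is n − rank(A − λI), which equals the number of Jordan blocks for λ):
  λ = -1: algebraic multiplicity = 4, geometric multiplicity = 2

Determining the block sizes for each eigenvalue:
  λ = -1: with am = 4 and gm = 2, the partition is not yet determined (e.g. several partitions of 4 into 2 parts exist). Let N = A − (-1)·I. Computing rank(N^1) = 2, rank(N^2) = 0; the number of blocks of size ≥ j is rank(N^{j−1}) − rank(N^j), giving [2, 2]. So we have 2 block(s) of size 2 → block sizes [2, 2]

Assembling the blocks gives a Jordan form
J =
  [-1,  1,  0,  0]
  [ 0, -1,  0,  0]
  [ 0,  0, -1,  1]
  [ 0,  0,  0, -1]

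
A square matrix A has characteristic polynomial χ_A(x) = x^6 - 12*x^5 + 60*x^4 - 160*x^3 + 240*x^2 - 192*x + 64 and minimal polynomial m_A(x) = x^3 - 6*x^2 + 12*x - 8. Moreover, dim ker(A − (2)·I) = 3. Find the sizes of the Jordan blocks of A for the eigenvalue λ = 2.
Block sizes for λ = 2: [3, 2, 1]

Step 1 — from the characteristic polynomial, algebraic multiplicity of λ = 2 is 6. From dim ker(A − (2)·I) = 3, there are exactly 3 Jordan blocks for λ = 2.
Step 2 — from the minimal polynomial, the factor (x − 2)^3 tells us the largest block for λ = 2 has size 3.
Step 3 — with total size 6, 3 blocks, and largest block 3, the block sizes (in nonincreasing order) are [3, 2, 1].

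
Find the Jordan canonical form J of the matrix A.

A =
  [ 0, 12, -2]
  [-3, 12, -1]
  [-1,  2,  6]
J_3(6)

The characteristic polynomial is
  det(x·I − A) = x^3 - 18*x^2 + 108*x - 216 = (x - 6)^3

Eigenvalues and multiplicities (the geometric multiplicity of λ is n − rank(A − λI), which equals the number of Jordan blocks for λ):
  λ = 6: algebraic multiplicity = 3, geometric multiplicity = 1

Determining the block sizes for each eigenvalue:
  λ = 6: one block (gm = 1), so the single block has size am = 3 → block sizes [3]

Assembling the blocks gives a Jordan form
J =
  [6, 1, 0]
  [0, 6, 1]
  [0, 0, 6]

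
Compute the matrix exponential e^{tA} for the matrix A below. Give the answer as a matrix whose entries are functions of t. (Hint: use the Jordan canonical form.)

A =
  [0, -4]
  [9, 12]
e^{tA} =
  [-6*t*exp(6*t) + exp(6*t), -4*t*exp(6*t)]
  [9*t*exp(6*t), 6*t*exp(6*t) + exp(6*t)]

Strategy: write A = P · J · P⁻¹ where J is a Jordan canonical form, so e^{tA} = P · e^{tJ} · P⁻¹, and e^{tJ} can be computed block-by-block.

A has Jordan form
J =
  [6, 1]
  [0, 6]
(up to reordering of blocks).

Per-block formulas:
  For a 2×2 Jordan block J_2(6): exp(t · J_2(6)) = e^(6t)·(I + t·N), where N is the 2×2 nilpotent shift.

After assembling e^{tJ} and conjugating by P, we get:

e^{tA} =
  [-6*t*exp(6*t) + exp(6*t), -4*t*exp(6*t)]
  [9*t*exp(6*t), 6*t*exp(6*t) + exp(6*t)]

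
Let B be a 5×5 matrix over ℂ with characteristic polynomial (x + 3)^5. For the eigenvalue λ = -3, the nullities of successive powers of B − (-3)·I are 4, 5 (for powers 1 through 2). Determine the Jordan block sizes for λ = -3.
Block sizes for λ = -3: [2, 1, 1, 1]

From the dimensions of kernels of powers, the number of Jordan blocks of size at least j is d_j − d_{j−1} where d_j = dim ker(N^j) (with d_0 = 0). Computing the differences gives [4, 1].
The number of blocks of size exactly k is (#blocks of size ≥ k) − (#blocks of size ≥ k + 1), so the partition is: 3 block(s) of size 1, 1 block(s) of size 2.
In nonincreasing order the block sizes are [2, 1, 1, 1].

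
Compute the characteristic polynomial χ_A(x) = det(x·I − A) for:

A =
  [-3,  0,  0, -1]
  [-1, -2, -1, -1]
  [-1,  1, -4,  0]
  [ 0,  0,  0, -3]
x^4 + 12*x^3 + 54*x^2 + 108*x + 81

Expanding det(x·I − A) (e.g. by cofactor expansion or by noting that A is similar to its Jordan form J, which has the same characteristic polynomial as A) gives
  χ_A(x) = x^4 + 12*x^3 + 54*x^2 + 108*x + 81
which factors as (x + 3)^4. The eigenvalues (with algebraic multiplicities) are λ = -3 with multiplicity 4.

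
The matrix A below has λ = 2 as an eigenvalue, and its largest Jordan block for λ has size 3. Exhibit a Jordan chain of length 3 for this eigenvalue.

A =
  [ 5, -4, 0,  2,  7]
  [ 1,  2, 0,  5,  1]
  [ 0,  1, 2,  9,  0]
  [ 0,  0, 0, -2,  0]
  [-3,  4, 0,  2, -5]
A Jordan chain for λ = 2 of length 3:
v_1 = (0, 0, 1, 0, 0)ᵀ
v_2 = (-1, 1, 1, 0, 1)ᵀ
v_3 = (1, 1, 0, 0, 0)ᵀ

Let N = A − (2)·I. We want v_3 with N^3 v_3 = 0 but N^2 v_3 ≠ 0; then v_{j-1} := N · v_j for j = 3, …, 2.

Pick v_3 = (1, 1, 0, 0, 0)ᵀ.
Then v_2 = N · v_3 = (-1, 1, 1, 0, 1)ᵀ.
Then v_1 = N · v_2 = (0, 0, 1, 0, 0)ᵀ.

Sanity check: (A − (2)·I) v_1 = (0, 0, 0, 0, 0)ᵀ = 0. ✓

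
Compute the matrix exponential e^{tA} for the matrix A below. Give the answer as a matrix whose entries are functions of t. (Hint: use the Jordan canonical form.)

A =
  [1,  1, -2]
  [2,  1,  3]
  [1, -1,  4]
e^{tA} =
  [t^2*exp(2*t)/2 - t*exp(2*t) + exp(2*t), t*exp(2*t), t^2*exp(2*t)/2 - 2*t*exp(2*t)]
  [-t^2*exp(2*t)/2 + 2*t*exp(2*t), -t*exp(2*t) + exp(2*t), -t^2*exp(2*t)/2 + 3*t*exp(2*t)]
  [-t^2*exp(2*t)/2 + t*exp(2*t), -t*exp(2*t), -t^2*exp(2*t)/2 + 2*t*exp(2*t) + exp(2*t)]

Strategy: write A = P · J · P⁻¹ where J is a Jordan canonical form, so e^{tA} = P · e^{tJ} · P⁻¹, and e^{tJ} can be computed block-by-block.

A has Jordan form
J =
  [2, 1, 0]
  [0, 2, 1]
  [0, 0, 2]
(up to reordering of blocks).

Per-block formulas:
  For a 3×3 Jordan block J_3(2): exp(t · J_3(2)) = e^(2t)·(I + t·N + (t^2/2)·N^2), where N is the 3×3 nilpotent shift.

After assembling e^{tJ} and conjugating by P, we get:

e^{tA} =
  [t^2*exp(2*t)/2 - t*exp(2*t) + exp(2*t), t*exp(2*t), t^2*exp(2*t)/2 - 2*t*exp(2*t)]
  [-t^2*exp(2*t)/2 + 2*t*exp(2*t), -t*exp(2*t) + exp(2*t), -t^2*exp(2*t)/2 + 3*t*exp(2*t)]
  [-t^2*exp(2*t)/2 + t*exp(2*t), -t*exp(2*t), -t^2*exp(2*t)/2 + 2*t*exp(2*t) + exp(2*t)]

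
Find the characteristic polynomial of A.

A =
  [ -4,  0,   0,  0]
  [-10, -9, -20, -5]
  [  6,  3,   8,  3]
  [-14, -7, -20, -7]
x^4 + 12*x^3 + 52*x^2 + 96*x + 64

Expanding det(x·I − A) (e.g. by cofactor expansion or by noting that A is similar to its Jordan form J, which has the same characteristic polynomial as A) gives
  χ_A(x) = x^4 + 12*x^3 + 52*x^2 + 96*x + 64
which factors as (x + 2)^2*(x + 4)^2. The eigenvalues (with algebraic multiplicities) are λ = -4 with multiplicity 2, λ = -2 with multiplicity 2.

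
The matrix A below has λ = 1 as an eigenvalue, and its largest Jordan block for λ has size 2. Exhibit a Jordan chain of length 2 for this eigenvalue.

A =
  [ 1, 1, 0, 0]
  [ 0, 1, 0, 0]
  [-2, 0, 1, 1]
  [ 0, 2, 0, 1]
A Jordan chain for λ = 1 of length 2:
v_1 = (0, 0, -2, 0)ᵀ
v_2 = (1, 0, 0, 0)ᵀ

Let N = A − (1)·I. We want v_2 with N^2 v_2 = 0 but N^1 v_2 ≠ 0; then v_{j-1} := N · v_j for j = 2, …, 2.

Pick v_2 = (1, 0, 0, 0)ᵀ.
Then v_1 = N · v_2 = (0, 0, -2, 0)ᵀ.

Sanity check: (A − (1)·I) v_1 = (0, 0, 0, 0)ᵀ = 0. ✓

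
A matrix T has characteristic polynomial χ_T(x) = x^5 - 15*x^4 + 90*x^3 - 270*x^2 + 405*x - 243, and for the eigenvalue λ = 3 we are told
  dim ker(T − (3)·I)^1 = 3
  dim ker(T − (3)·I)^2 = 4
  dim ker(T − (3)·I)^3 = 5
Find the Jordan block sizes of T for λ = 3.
Block sizes for λ = 3: [3, 1, 1]

From the dimensions of kernels of powers, the number of Jordan blocks of size at least j is d_j − d_{j−1} where d_j = dim ker(N^j) (with d_0 = 0). Computing the differences gives [3, 1, 1].
The number of blocks of size exactly k is (#blocks of size ≥ k) − (#blocks of size ≥ k + 1), so the partition is: 2 block(s) of size 1, 1 block(s) of size 3.
In nonincreasing order the block sizes are [3, 1, 1].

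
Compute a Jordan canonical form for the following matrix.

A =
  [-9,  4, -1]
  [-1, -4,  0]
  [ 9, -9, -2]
J_3(-5)

The characteristic polynomial is
  det(x·I − A) = x^3 + 15*x^2 + 75*x + 125 = (x + 5)^3

Eigenvalues and multiplicities (the geometric multiplicity of λ is n − rank(A − λI), which equals the number of Jordan blocks for λ):
  λ = -5: algebraic multiplicity = 3, geometric multiplicity = 1

Determining the block sizes for each eigenvalue:
  λ = -5: one block (gm = 1), so the single block has size am = 3 → block sizes [3]

Assembling the blocks gives a Jordan form
J =
  [-5,  1,  0]
  [ 0, -5,  1]
  [ 0,  0, -5]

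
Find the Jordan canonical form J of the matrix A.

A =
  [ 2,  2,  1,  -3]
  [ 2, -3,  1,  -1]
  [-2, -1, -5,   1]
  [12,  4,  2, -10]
J_3(-4) ⊕ J_1(-4)

The characteristic polynomial is
  det(x·I − A) = x^4 + 16*x^3 + 96*x^2 + 256*x + 256 = (x + 4)^4

Eigenvalues and multiplicities (the geometric multiplicity of λ is n − rank(A − λI), which equals the number of Jordan blocks for λ):
  λ = -4: algebraic multiplicity = 4, geometric multiplicity = 2

Determining the block sizes for each eigenvalue:
  λ = -4: with am = 4 and gm = 2, the partition is not yet determined (e.g. several partitions of 4 into 2 parts exist). Let N = A − (-4)·I. Computing rank(N^1) = 2, rank(N^2) = 1, rank(N^3) = 0; the number of blocks of size ≥ j is rank(N^{j−1}) − rank(N^j), giving [2, 1, 1]. So we have 1 block(s) of size 3, 1 block(s) of size 1 → block sizes [3, 1]

Assembling the blocks gives a Jordan form
J =
  [-4,  1,  0,  0]
  [ 0, -4,  1,  0]
  [ 0,  0, -4,  0]
  [ 0,  0,  0, -4]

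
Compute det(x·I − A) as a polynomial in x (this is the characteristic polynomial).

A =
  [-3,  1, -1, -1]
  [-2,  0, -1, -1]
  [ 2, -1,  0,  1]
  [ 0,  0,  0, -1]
x^4 + 4*x^3 + 6*x^2 + 4*x + 1

Expanding det(x·I − A) (e.g. by cofactor expansion or by noting that A is similar to its Jordan form J, which has the same characteristic polynomial as A) gives
  χ_A(x) = x^4 + 4*x^3 + 6*x^2 + 4*x + 1
which factors as (x + 1)^4. The eigenvalues (with algebraic multiplicities) are λ = -1 with multiplicity 4.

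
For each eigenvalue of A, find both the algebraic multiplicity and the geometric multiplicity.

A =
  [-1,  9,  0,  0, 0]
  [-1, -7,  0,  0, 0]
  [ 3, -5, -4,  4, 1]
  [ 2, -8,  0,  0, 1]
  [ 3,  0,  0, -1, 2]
λ = -4: alg = 3, geom = 2; λ = 1: alg = 2, geom = 1

Step 1 — factor the characteristic polynomial to read off the algebraic multiplicities:
  χ_A(x) = (x - 1)^2*(x + 4)^3

Step 2 — compute geometric multiplicities via the rank-nullity identity g(λ) = n − rank(A − λI):
  rank(A − (-4)·I) = 3, so dim ker(A − (-4)·I) = n − 3 = 2
  rank(A − (1)·I) = 4, so dim ker(A − (1)·I) = n − 4 = 1

Summary:
  λ = -4: algebraic multiplicity = 3, geometric multiplicity = 2
  λ = 1: algebraic multiplicity = 2, geometric multiplicity = 1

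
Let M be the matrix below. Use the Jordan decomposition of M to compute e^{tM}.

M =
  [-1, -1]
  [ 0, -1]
e^{tM} =
  [exp(-t), -t*exp(-t)]
  [0, exp(-t)]

Strategy: write M = P · J · P⁻¹ where J is a Jordan canonical form, so e^{tM} = P · e^{tJ} · P⁻¹, and e^{tJ} can be computed block-by-block.

M has Jordan form
J =
  [-1,  1]
  [ 0, -1]
(up to reordering of blocks).

Per-block formulas:
  For a 2×2 Jordan block J_2(-1): exp(t · J_2(-1)) = e^(-1t)·(I + t·N), where N is the 2×2 nilpotent shift.

After assembling e^{tJ} and conjugating by P, we get:

e^{tM} =
  [exp(-t), -t*exp(-t)]
  [0, exp(-t)]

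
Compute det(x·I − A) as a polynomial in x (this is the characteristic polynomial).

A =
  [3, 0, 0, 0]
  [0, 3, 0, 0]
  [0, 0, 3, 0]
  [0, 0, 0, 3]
x^4 - 12*x^3 + 54*x^2 - 108*x + 81

Expanding det(x·I − A) (e.g. by cofactor expansion or by noting that A is similar to its Jordan form J, which has the same characteristic polynomial as A) gives
  χ_A(x) = x^4 - 12*x^3 + 54*x^2 - 108*x + 81
which factors as (x - 3)^4. The eigenvalues (with algebraic multiplicities) are λ = 3 with multiplicity 4.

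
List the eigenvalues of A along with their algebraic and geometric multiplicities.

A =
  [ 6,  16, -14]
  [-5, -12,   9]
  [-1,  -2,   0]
λ = -2: alg = 3, geom = 1

Step 1 — factor the characteristic polynomial to read off the algebraic multiplicities:
  χ_A(x) = (x + 2)^3

Step 2 — compute geometric multiplicities via the rank-nullity identity g(λ) = n − rank(A − λI):
  rank(A − (-2)·I) = 2, so dim ker(A − (-2)·I) = n − 2 = 1

Summary:
  λ = -2: algebraic multiplicity = 3, geometric multiplicity = 1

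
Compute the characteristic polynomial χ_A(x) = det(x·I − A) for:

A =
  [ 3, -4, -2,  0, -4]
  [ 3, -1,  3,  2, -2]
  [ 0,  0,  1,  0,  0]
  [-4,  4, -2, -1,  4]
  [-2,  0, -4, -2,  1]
x^5 - 3*x^4 + 2*x^3 + 2*x^2 - 3*x + 1

Expanding det(x·I − A) (e.g. by cofactor expansion or by noting that A is similar to its Jordan form J, which has the same characteristic polynomial as A) gives
  χ_A(x) = x^5 - 3*x^4 + 2*x^3 + 2*x^2 - 3*x + 1
which factors as (x - 1)^4*(x + 1). The eigenvalues (with algebraic multiplicities) are λ = -1 with multiplicity 1, λ = 1 with multiplicity 4.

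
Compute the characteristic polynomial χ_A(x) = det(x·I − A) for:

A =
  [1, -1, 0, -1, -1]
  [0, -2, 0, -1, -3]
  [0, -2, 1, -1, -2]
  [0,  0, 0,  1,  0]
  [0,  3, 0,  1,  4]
x^5 - 5*x^4 + 10*x^3 - 10*x^2 + 5*x - 1

Expanding det(x·I − A) (e.g. by cofactor expansion or by noting that A is similar to its Jordan form J, which has the same characteristic polynomial as A) gives
  χ_A(x) = x^5 - 5*x^4 + 10*x^3 - 10*x^2 + 5*x - 1
which factors as (x - 1)^5. The eigenvalues (with algebraic multiplicities) are λ = 1 with multiplicity 5.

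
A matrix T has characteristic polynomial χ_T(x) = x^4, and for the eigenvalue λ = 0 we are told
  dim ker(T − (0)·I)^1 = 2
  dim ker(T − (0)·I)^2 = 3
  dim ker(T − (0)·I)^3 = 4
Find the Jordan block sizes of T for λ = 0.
Block sizes for λ = 0: [3, 1]

From the dimensions of kernels of powers, the number of Jordan blocks of size at least j is d_j − d_{j−1} where d_j = dim ker(N^j) (with d_0 = 0). Computing the differences gives [2, 1, 1].
The number of blocks of size exactly k is (#blocks of size ≥ k) − (#blocks of size ≥ k + 1), so the partition is: 1 block(s) of size 1, 1 block(s) of size 3.
In nonincreasing order the block sizes are [3, 1].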